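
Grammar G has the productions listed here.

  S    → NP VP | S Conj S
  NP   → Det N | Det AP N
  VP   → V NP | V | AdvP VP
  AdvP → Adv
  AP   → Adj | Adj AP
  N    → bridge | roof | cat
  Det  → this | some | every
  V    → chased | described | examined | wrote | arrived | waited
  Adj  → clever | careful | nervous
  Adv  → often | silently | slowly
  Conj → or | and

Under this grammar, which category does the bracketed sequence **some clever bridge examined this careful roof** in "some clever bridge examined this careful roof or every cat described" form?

S
  S
    NP
      Det: some
      AP
        Adj: clever
      N: bridge
    VP
      V: examined
      NP
        Det: this
        AP
          Adj: careful
        N: roof
  Conj: or
  S
    NP
      Det: every
      N: cat
    VP
      V: described
The span 'some clever bridge examined this careful roof' is the S node built by S → NP VP.

S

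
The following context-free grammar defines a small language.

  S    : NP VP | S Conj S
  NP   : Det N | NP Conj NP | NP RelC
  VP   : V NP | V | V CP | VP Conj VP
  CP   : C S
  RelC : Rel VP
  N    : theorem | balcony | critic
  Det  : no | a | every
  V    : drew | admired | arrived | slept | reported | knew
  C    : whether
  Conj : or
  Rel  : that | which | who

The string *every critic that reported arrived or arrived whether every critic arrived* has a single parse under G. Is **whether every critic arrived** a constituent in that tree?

Yes

[S [NP [NP [Det every] [N critic]] [RelC [Rel that] [VP [V reported]]]] [VP [VP [V arrived]] [Conj or] [VP [V arrived] [CP [C whether] [S [NP [Det every] [N critic]] [VP [V arrived]]]]]]]
The words 'whether every critic arrived' are exhaustively dominated by a single CP node (built by CP → C S), so they form a constituent.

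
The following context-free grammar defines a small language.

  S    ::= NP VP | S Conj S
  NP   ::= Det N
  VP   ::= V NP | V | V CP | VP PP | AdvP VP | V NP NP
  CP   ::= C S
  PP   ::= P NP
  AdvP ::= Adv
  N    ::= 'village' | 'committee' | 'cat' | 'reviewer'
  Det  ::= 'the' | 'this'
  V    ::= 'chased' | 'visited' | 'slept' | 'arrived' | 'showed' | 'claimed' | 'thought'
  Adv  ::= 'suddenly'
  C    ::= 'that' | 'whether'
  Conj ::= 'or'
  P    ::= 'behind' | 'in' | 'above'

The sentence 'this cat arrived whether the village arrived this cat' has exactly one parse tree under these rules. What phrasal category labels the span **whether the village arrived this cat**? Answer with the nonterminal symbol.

CP

[S [NP [Det this] [N cat]] [VP [V arrived] [CP [C whether] [S [NP [Det the] [N village]] [VP [V arrived] [NP [Det this] [N cat]]]]]]]
The span 'whether the village arrived this cat' is the CP node built by CP → C S.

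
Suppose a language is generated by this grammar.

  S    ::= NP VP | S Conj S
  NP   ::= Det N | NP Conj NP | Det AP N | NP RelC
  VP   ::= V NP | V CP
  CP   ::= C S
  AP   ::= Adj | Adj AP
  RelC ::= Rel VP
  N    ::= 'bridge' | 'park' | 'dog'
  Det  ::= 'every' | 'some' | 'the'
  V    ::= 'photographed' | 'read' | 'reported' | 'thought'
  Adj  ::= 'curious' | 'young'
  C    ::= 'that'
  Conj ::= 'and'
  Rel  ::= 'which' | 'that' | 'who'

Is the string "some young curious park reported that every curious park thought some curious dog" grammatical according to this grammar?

S
  NP
    Det: some
    AP
      Adj: young
      AP
        Adj: curious
    N: park
  VP
    V: reported
    CP
      C: that
      S
        NP
          Det: every
          AP
            Adj: curious
          N: park
        VP
          V: thought
          NP
            Det: some
            AP
              Adj: curious
            N: dog
Every word is introduced by a lexical rule and the phrasal rules combine the resulting categories into a single S.

Grammatical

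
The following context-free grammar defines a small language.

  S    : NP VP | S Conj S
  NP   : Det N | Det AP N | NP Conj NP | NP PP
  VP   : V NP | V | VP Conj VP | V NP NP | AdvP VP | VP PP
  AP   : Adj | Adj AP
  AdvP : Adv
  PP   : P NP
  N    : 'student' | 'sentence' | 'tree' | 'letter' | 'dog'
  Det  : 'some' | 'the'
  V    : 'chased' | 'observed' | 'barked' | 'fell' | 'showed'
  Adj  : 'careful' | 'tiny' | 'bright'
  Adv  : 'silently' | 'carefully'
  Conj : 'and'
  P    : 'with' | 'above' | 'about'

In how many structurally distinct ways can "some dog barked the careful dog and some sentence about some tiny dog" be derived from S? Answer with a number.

Two of the 3 distinct bracketings:
[S [NP [Det some] [N dog]] [VP [V barked] [NP [NP [Det the] [AP [Adj careful]] [N dog]] [Conj and] [NP [NP [Det some] [N sentence]] [PP [P about] [NP [Det some] [AP [Adj tiny]] [N dog]]]]]]]
[S [NP [Det some] [N dog]] [VP [V barked] [NP [NP [NP [Det the] [AP [Adj careful]] [N dog]] [Conj and] [NP [Det some] [N sentence]]] [PP [P about] [NP [Det some] [AP [Adj tiny]] [N dog]]]]]]
The trees differ in how a recursive rule is bracketed over the same span.

3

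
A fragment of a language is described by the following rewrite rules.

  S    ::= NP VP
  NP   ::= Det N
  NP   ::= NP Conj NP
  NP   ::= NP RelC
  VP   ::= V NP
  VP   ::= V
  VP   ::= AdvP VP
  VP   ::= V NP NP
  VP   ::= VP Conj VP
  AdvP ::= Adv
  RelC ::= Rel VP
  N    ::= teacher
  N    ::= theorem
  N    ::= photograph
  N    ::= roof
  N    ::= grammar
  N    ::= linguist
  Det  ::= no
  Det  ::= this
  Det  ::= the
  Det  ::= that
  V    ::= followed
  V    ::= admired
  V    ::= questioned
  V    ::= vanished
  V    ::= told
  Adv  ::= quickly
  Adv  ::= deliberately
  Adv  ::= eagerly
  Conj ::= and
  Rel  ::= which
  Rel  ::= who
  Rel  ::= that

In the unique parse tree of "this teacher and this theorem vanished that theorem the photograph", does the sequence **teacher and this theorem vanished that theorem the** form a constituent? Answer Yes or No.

[S [NP [NP [Det this] [N teacher]] [Conj and] [NP [Det this] [N theorem]]] [VP [V vanished] [NP [Det that] [N theorem]] [NP [Det the] [N photograph]]]]
The smallest constituent containing 'teacher and this theorem vanished that theorem the' is the S spanning 'this teacher and this theorem vanished that theorem the photograph'; no single node in the tree dominates exactly the given words.

No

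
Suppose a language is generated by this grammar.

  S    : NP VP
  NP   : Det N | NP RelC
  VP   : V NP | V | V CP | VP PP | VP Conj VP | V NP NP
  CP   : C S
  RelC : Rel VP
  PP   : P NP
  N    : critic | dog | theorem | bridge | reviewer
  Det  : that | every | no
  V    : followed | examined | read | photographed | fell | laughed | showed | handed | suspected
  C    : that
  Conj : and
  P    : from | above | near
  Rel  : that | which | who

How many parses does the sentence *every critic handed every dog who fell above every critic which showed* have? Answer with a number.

3

Two of the 3 distinct bracketings:
[S [NP [Det every] [N critic]] [VP [V handed] [NP [NP [Det every] [N dog]] [RelC [Rel who] [VP [VP [V fell]] [PP [P above] [NP [NP [Det every] [N critic]] [RelC [Rel which] [VP [V showed]]]]]]]]]]
[S [NP [Det every] [N critic]] [VP [V handed] [NP [NP [NP [Det every] [N dog]] [RelC [Rel who] [VP [VP [V fell]] [PP [P above] [NP [Det every] [N critic]]]]]] [RelC [Rel which] [VP [V showed]]]]]]
The trees differ in how a recursive rule is bracketed over the same span.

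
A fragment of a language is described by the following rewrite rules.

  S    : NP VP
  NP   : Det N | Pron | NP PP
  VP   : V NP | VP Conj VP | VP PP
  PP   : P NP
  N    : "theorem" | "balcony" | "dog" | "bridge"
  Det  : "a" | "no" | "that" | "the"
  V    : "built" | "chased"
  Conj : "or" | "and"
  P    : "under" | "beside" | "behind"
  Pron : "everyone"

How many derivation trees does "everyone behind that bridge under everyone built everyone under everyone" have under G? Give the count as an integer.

4

Two of the 4 distinct bracketings:
[S [NP [NP [Pron everyone]] [PP [P behind] [NP [NP [Det that] [N bridge]] [PP [P under] [NP [Pron everyone]]]]]] [VP [V built] [NP [NP [Pron everyone]] [PP [P under] [NP [Pron everyone]]]]]]
[S [NP [NP [Pron everyone]] [PP [P behind] [NP [NP [Det that] [N bridge]] [PP [P under] [NP [Pron everyone]]]]]] [VP [VP [V built] [NP [Pron everyone]]] [PP [P under] [NP [Pron everyone]]]]]
The difference turns on whether VP → VP PP is used at the relevant span, versus an alternative expansion of VP.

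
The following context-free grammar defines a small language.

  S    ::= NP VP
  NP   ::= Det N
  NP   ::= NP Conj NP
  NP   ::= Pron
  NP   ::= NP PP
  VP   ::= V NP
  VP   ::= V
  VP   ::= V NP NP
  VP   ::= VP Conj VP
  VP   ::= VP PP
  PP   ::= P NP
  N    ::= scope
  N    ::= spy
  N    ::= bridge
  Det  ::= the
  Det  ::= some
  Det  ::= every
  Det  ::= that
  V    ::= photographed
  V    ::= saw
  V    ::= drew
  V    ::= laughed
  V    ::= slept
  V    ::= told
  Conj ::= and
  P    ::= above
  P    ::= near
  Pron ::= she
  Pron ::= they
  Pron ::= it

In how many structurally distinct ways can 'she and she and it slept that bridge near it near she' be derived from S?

10

Two of the 10 distinct bracketings:
[S [NP [NP [Pron she]] [Conj and] [NP [NP [Pron she]] [Conj and] [NP [Pron it]]]] [VP [V slept] [NP [NP [Det that] [N bridge]] [PP [P near] [NP [NP [Pron it]] [PP [P near] [NP [Pron she]]]]]]]]
[S [NP [NP [Pron she]] [Conj and] [NP [NP [Pron she]] [Conj and] [NP [Pron it]]]] [VP [V slept] [NP [NP [NP [Det that] [N bridge]] [PP [P near] [NP [Pron it]]]] [PP [P near] [NP [Pron she]]]]]]
The trees differ in how a recursive rule is bracketed over the same span.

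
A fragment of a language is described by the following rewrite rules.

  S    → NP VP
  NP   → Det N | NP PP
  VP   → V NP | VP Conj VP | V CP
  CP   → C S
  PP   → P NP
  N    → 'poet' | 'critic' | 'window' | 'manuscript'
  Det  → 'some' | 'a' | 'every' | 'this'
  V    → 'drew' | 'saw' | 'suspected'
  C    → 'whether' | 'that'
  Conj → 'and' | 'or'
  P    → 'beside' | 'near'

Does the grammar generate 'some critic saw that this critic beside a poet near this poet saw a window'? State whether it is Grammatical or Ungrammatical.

Grammatical

[S [NP [Det some] [N critic]] [VP [V saw] [CP [C that] [S [NP [NP [Det this] [N critic]] [PP [P beside] [NP [NP [Det a] [N poet]] [PP [P near] [NP [Det this] [N poet]]]]]] [VP [V saw] [NP [Det a] [N window]]]]]]]
Every word is introduced by a lexical rule and the phrasal rules combine the resulting categories into a single S.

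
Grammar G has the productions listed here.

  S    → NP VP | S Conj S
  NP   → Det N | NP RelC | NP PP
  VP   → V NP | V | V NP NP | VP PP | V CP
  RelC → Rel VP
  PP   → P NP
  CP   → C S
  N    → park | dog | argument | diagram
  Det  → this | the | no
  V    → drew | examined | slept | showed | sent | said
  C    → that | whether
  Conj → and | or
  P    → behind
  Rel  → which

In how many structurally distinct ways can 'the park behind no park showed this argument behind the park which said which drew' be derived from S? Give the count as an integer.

Two of the 4 distinct bracketings:
[S [NP [NP [Det the] [N park]] [PP [P behind] [NP [Det no] [N park]]]] [VP [V showed] [NP [NP [NP [NP [Det this] [N argument]] [PP [P behind] [NP [Det the] [N park]]]] [RelC [Rel which] [VP [V said]]]] [RelC [Rel which] [VP [V drew]]]]]]
[S [NP [NP [Det the] [N park]] [PP [P behind] [NP [Det no] [N park]]]] [VP [V showed] [NP [NP [NP [Det this] [N argument]] [PP [P behind] [NP [NP [Det the] [N park]] [RelC [Rel which] [VP [V said]]]]]] [RelC [Rel which] [VP [V drew]]]]]]
The trees differ in how a recursive rule is bracketed over the same span.

4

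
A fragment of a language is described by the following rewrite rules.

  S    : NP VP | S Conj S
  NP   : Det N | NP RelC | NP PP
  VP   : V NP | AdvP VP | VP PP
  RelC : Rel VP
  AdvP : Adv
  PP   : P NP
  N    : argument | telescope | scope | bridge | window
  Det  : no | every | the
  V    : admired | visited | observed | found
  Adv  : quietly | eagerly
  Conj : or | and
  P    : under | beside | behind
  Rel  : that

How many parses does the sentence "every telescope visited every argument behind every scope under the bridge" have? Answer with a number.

Two of the 5 distinct bracketings:
[S [NP [Det every] [N telescope]] [VP [V visited] [NP [NP [Det every] [N argument]] [PP [P behind] [NP [NP [Det every] [N scope]] [PP [P under] [NP [Det the] [N bridge]]]]]]]]
[S [NP [Det every] [N telescope]] [VP [V visited] [NP [NP [NP [Det every] [N argument]] [PP [P behind] [NP [Det every] [N scope]]]] [PP [P under] [NP [Det the] [N bridge]]]]]]
The trees differ in how a recursive rule is bracketed over the same span.

5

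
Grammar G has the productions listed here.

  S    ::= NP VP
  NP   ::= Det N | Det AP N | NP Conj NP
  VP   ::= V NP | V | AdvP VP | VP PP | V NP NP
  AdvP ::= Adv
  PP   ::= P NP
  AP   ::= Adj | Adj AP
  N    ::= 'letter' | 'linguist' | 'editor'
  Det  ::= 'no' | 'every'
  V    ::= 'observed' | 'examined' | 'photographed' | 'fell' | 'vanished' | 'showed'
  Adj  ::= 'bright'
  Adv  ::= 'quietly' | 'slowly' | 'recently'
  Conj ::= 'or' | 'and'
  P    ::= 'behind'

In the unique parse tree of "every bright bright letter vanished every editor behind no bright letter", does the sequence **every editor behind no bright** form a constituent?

[S [NP [Det every] [AP [Adj bright] [AP [Adj bright]]] [N letter]] [VP [VP [V vanished] [NP [Det every] [N editor]]] [PP [P behind] [NP [Det no] [AP [Adj bright]] [N letter]]]]]
The smallest constituent containing 'every editor behind no bright' is the VP spanning 'vanished every editor behind no bright letter'; no single node in the tree dominates exactly the given words.

No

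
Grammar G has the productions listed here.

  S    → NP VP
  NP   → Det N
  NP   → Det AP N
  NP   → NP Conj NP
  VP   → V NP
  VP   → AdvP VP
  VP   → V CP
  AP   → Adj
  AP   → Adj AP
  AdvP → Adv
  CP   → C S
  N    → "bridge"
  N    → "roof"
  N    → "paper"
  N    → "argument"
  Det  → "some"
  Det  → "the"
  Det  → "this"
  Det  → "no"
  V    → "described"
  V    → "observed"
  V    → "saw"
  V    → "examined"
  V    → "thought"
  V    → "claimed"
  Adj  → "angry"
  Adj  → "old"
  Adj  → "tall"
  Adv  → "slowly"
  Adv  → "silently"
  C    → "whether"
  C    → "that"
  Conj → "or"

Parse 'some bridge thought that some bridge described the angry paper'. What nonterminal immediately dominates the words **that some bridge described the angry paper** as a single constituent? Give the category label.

CP

S
  NP
    Det: some
    N: bridge
  VP
    V: thought
    CP
      C: that
      S
        NP
          Det: some
          N: bridge
        VP
          V: described
          NP
            Det: the
            AP
              Adj: angry
            N: paper
The span 'that some bridge described the angry paper' is the CP node built by CP → C S.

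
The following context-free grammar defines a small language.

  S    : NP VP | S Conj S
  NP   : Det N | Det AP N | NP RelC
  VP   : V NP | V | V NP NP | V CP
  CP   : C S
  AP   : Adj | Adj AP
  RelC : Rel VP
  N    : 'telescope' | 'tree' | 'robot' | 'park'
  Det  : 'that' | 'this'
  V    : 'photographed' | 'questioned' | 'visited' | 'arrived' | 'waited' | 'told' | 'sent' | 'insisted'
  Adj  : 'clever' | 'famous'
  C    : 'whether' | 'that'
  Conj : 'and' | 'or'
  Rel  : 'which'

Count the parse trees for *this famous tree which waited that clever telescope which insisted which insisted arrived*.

3

Two of the 3 distinct bracketings:
[S [NP [NP [Det this] [AP [Adj famous]] [N tree]] [RelC [Rel which] [VP [V waited] [NP [NP [NP [Det that] [AP [Adj clever]] [N telescope]] [RelC [Rel which] [VP [V insisted]]]] [RelC [Rel which] [VP [V insisted]]]]]]] [VP [V arrived]]]
[S [NP [NP [NP [Det this] [AP [Adj famous]] [N tree]] [RelC [Rel which] [VP [V waited] [NP [NP [Det that] [AP [Adj clever]] [N telescope]] [RelC [Rel which] [VP [V insisted]]]]]]] [RelC [Rel which] [VP [V insisted]]]] [VP [V arrived]]]
The trees differ in how a recursive rule is bracketed over the same span.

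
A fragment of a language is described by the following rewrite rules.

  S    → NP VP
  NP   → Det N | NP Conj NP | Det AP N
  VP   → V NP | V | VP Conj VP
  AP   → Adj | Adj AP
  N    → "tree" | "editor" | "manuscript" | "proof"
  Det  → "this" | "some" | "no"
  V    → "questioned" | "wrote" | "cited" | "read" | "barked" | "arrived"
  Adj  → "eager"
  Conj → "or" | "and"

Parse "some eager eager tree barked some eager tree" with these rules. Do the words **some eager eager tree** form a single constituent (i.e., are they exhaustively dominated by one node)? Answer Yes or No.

[S [NP [Det some] [AP [Adj eager] [AP [Adj eager]]] [N tree]] [VP [V barked] [NP [Det some] [AP [Adj eager]] [N tree]]]]
The words 'some eager eager tree' are exhaustively dominated by a single NP node (built by NP → Det AP N), so they form a constituent.

Yes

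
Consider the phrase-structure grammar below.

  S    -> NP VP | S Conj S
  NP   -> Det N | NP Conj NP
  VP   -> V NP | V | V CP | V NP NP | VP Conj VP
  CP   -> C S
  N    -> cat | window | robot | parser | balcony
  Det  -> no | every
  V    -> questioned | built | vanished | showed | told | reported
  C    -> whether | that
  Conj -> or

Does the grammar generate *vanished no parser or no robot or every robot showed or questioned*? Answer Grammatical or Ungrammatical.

Ungrammatical

For S → NP VP, no prefix of the string parses as an NP. The alternative S rule S → S Conj S likewise has no satisfying split.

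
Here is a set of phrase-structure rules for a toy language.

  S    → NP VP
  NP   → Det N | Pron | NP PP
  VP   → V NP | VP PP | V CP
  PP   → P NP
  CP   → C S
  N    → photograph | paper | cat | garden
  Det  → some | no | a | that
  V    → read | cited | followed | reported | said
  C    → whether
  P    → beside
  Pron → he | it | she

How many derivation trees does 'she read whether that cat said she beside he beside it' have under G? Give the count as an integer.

9

Two of the 9 distinct bracketings:
[S [NP [Pron she]] [VP [VP [V read] [CP [C whether] [S [NP [Det that] [N cat]] [VP [V said] [NP [Pron she]]]]]] [PP [P beside] [NP [NP [Pron he]] [PP [P beside] [NP [Pron it]]]]]]]
[S [NP [Pron she]] [VP [VP [VP [V read] [CP [C whether] [S [NP [Det that] [N cat]] [VP [V said] [NP [Pron she]]]]]] [PP [P beside] [NP [Pron he]]]] [PP [P beside] [NP [Pron it]]]]]
The difference turns on whether NP → NP PP is used at the relevant span, versus an alternative expansion of NP.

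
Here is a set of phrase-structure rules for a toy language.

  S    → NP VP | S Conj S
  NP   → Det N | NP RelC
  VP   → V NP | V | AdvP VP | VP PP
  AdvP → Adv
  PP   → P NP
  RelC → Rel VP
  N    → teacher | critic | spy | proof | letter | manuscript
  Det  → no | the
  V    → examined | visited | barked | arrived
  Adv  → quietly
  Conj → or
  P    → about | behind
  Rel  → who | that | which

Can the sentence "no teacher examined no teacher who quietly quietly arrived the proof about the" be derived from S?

For S → NP VP, the only prefix that parses as NP is 'no teacher', but the remainder 'examined no teacher who quietly quietly arrived the proof about the' is not a VP under these rules. The alternative S rule S → S Conj S likewise has no satisfying split.

Ungrammatical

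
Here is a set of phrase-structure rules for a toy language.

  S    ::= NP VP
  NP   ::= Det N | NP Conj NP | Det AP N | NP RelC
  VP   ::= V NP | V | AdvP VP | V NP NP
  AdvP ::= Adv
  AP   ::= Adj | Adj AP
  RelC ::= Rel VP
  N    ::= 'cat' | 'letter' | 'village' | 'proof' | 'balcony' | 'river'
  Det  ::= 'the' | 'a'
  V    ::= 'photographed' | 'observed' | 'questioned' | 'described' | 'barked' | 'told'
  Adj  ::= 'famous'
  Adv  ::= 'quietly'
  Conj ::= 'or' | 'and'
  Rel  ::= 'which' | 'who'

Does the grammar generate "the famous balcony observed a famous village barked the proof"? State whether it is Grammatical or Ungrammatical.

For S → NP VP, the only prefix that parses as NP is 'the famous balcony', but the remainder 'observed a famous village barked the proof' is not a VP under these rules.

Ungrammatical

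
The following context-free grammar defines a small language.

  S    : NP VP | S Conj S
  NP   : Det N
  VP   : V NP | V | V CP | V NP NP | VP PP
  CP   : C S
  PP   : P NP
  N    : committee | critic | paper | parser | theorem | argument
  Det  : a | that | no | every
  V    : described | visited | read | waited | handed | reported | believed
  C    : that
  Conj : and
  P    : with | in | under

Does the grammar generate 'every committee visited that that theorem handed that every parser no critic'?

Ungrammatical

For S → NP VP, the only prefix that parses as NP is 'every committee', but the remainder 'visited that that theorem handed that every parser no critic' is not a VP under these rules. The alternative S rule S → S Conj S likewise has no satisfying split.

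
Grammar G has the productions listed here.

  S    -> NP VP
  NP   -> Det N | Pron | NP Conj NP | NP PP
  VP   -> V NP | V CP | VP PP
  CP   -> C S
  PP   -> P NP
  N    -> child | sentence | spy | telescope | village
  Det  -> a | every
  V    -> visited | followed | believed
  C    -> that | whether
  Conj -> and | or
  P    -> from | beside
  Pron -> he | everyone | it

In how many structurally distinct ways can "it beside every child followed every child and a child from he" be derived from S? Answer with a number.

3

Two of the 3 distinct bracketings:
[S [NP [NP [Pron it]] [PP [P beside] [NP [Det every] [N child]]]] [VP [V followed] [NP [NP [Det every] [N child]] [Conj and] [NP [NP [Det a] [N child]] [PP [P from] [NP [Pron he]]]]]]]
[S [NP [NP [Pron it]] [PP [P beside] [NP [Det every] [N child]]]] [VP [V followed] [NP [NP [NP [Det every] [N child]] [Conj and] [NP [Det a] [N child]]] [PP [P from] [NP [Pron he]]]]]]
The trees differ in how a recursive rule is bracketed over the same span.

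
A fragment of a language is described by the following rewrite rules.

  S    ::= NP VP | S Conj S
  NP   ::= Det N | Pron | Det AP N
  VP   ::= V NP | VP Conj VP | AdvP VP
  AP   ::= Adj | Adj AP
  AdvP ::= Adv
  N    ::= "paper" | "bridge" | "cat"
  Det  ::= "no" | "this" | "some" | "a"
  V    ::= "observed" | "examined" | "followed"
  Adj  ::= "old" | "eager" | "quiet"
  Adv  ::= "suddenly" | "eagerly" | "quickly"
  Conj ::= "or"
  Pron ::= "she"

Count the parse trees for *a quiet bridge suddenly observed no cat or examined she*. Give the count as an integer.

2

The two bracketings:
[S [NP [Det a] [AP [Adj quiet]] [N bridge]] [VP [VP [AdvP [Adv suddenly]] [VP [V observed] [NP [Det no] [N cat]]]] [Conj or] [VP [V examined] [NP [Pron she]]]]]
[S [NP [Det a] [AP [Adj quiet]] [N bridge]] [VP [AdvP [Adv suddenly]] [VP [VP [V observed] [NP [Det no] [N cat]]] [Conj or] [VP [V examined] [NP [Pron she]]]]]]
The trees differ in how a recursive rule is bracketed over the same span.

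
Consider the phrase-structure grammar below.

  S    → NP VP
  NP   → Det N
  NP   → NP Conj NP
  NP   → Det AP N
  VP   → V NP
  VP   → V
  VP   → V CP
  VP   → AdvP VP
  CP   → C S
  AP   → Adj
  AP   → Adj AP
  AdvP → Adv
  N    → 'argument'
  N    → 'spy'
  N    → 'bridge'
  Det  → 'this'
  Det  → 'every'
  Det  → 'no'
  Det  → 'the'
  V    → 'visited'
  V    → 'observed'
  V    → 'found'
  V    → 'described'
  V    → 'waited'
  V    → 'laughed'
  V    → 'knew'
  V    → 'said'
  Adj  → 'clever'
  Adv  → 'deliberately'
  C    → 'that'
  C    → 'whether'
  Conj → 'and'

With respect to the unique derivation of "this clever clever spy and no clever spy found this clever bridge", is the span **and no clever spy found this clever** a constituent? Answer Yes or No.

No

[S [NP [NP [Det this] [AP [Adj clever] [AP [Adj clever]]] [N spy]] [Conj and] [NP [Det no] [AP [Adj clever]] [N spy]]] [VP [V found] [NP [Det this] [AP [Adj clever]] [N bridge]]]]
The smallest constituent containing 'and no clever spy found this clever' is the S spanning 'this clever clever spy and no clever spy found this clever bridge'; no single node in the tree dominates exactly the given words.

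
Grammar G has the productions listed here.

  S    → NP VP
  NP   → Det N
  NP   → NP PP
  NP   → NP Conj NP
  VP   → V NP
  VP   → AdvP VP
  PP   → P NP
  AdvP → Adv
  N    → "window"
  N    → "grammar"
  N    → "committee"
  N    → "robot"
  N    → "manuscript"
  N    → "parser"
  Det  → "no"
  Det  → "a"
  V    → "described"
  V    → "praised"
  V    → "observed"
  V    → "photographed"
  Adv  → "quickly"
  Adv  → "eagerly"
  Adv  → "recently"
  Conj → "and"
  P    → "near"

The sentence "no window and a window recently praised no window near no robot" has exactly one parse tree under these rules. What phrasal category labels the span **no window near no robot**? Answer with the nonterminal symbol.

NP

S
  NP
    NP
      Det: no
      N: window
    Conj: and
    NP
      Det: a
      N: window
  VP
    AdvP
      Adv: recently
    VP
      V: praised
      NP
        NP
          Det: no
          N: window
        PP
          P: near
          NP
            Det: no
            N: robot
The span 'no window near no robot' is the NP node built by NP → NP PP.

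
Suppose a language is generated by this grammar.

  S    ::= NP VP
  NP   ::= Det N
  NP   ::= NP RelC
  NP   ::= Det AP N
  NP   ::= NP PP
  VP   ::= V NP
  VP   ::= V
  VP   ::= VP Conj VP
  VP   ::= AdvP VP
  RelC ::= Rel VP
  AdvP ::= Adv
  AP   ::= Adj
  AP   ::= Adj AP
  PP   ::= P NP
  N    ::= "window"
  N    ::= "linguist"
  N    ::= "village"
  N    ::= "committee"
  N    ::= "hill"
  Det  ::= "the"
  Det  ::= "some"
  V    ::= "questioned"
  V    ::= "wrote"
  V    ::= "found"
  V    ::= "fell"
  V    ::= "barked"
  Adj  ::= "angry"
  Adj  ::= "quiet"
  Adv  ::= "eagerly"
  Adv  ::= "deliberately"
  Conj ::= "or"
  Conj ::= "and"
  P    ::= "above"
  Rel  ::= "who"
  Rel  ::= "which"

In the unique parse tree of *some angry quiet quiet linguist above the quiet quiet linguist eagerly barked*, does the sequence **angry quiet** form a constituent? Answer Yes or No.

[S [NP [NP [Det some] [AP [Adj angry] [AP [Adj quiet] [AP [Adj quiet]]]] [N linguist]] [PP [P above] [NP [Det the] [AP [Adj quiet] [AP [Adj quiet]]] [N linguist]]]] [VP [AdvP [Adv eagerly]] [VP [V barked]]]]
The smallest constituent containing 'angry quiet' is the AP spanning 'angry quiet quiet'; no single node in the tree dominates exactly the given words.

No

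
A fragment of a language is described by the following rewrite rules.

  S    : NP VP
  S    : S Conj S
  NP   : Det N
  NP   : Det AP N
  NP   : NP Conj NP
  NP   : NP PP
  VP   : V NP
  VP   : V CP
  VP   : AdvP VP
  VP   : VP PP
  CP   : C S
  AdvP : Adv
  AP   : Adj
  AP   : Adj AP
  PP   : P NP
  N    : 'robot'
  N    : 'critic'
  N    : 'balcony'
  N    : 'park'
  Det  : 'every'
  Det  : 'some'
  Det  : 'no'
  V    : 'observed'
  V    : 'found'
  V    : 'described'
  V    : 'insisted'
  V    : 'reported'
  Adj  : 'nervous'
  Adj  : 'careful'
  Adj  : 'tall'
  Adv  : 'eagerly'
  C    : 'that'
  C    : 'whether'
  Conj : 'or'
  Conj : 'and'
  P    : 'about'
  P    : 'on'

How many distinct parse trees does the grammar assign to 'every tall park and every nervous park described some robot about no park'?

2

The two bracketings:
[S [NP [NP [Det every] [AP [Adj tall]] [N park]] [Conj and] [NP [Det every] [AP [Adj nervous]] [N park]]] [VP [V described] [NP [NP [Det some] [N robot]] [PP [P about] [NP [Det no] [N park]]]]]]
[S [NP [NP [Det every] [AP [Adj tall]] [N park]] [Conj and] [NP [Det every] [AP [Adj nervous]] [N park]]] [VP [VP [V described] [NP [Det some] [N robot]]] [PP [P about] [NP [Det no] [N park]]]]]
The difference turns on whether NP → NP PP is used at the relevant span, versus an alternative expansion of NP.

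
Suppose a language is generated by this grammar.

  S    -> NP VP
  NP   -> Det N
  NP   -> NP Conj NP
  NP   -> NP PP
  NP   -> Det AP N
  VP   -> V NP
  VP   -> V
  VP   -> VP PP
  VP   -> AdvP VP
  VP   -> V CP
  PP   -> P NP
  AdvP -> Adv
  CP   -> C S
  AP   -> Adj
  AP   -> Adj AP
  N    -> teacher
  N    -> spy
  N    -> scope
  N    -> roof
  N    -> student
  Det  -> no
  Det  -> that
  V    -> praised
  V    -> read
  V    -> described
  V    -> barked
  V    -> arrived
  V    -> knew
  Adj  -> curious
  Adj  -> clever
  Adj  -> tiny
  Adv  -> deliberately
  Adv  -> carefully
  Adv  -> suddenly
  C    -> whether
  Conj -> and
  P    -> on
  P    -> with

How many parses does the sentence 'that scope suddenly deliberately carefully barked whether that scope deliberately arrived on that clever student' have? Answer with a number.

Two of the 6 distinct bracketings:
[S [NP [Det that] [N scope]] [VP [VP [AdvP [Adv suddenly]] [VP [AdvP [Adv deliberately]] [VP [AdvP [Adv carefully]] [VP [V barked] [CP [C whether] [S [NP [Det that] [N scope]] [VP [AdvP [Adv deliberately]] [VP [V arrived]]]]]]]]] [PP [P on] [NP [Det that] [AP [Adj clever]] [N student]]]]]
[S [NP [Det that] [N scope]] [VP [AdvP [Adv suddenly]] [VP [VP [AdvP [Adv deliberately]] [VP [AdvP [Adv carefully]] [VP [V barked] [CP [C whether] [S [NP [Det that] [N scope]] [VP [AdvP [Adv deliberately]] [VP [V arrived]]]]]]]] [PP [P on] [NP [Det that] [AP [Adj clever]] [N student]]]]]]
The trees differ in how a recursive rule is bracketed over the same span.

6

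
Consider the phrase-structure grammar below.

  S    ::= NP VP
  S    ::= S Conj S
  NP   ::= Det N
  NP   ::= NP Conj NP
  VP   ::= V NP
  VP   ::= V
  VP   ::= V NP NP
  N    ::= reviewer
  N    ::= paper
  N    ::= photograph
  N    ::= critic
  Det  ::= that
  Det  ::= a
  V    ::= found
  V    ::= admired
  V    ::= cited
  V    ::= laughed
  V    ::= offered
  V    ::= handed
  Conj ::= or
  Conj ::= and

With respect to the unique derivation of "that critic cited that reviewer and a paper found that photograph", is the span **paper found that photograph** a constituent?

No

[S [S [NP [Det that] [N critic]] [VP [V cited] [NP [Det that] [N reviewer]]]] [Conj and] [S [NP [Det a] [N paper]] [VP [V found] [NP [Det that] [N photograph]]]]]
The smallest constituent containing 'paper found that photograph' is the S spanning 'a paper found that photograph'; no single node in the tree dominates exactly the given words.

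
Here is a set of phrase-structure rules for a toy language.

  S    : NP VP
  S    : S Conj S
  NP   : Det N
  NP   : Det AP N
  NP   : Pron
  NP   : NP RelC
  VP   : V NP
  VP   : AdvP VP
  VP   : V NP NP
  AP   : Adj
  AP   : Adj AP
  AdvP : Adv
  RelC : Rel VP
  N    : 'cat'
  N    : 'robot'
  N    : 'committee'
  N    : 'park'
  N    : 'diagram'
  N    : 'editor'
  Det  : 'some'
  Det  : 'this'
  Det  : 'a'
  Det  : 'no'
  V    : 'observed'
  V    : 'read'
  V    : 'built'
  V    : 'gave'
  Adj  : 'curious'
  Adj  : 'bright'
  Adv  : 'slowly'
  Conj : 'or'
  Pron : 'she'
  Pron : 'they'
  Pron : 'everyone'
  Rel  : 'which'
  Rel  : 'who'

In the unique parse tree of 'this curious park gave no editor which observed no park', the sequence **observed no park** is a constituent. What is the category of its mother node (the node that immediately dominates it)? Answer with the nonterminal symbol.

S
  NP
    Det: this
    AP
      Adj: curious
    N: park
  VP
    V: gave
    NP
      NP
        Det: no
        N: editor
      RelC
        Rel: which
        VP
          V: observed
          NP
            Det: no
            N: park
The span 'observed no park' is the VP node built by VP → V NP.
Its mother is the RelC built by RelC → Rel VP.

RelC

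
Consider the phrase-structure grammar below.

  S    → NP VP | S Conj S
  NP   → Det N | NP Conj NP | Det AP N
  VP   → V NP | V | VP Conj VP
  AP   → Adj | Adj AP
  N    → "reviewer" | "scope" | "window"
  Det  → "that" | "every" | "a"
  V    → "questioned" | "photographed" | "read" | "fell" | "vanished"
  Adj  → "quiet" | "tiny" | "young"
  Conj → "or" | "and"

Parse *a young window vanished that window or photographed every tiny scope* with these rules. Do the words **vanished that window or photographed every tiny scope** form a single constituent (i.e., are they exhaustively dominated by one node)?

Yes

[S [NP [Det a] [AP [Adj young]] [N window]] [VP [VP [V vanished] [NP [Det that] [N window]]] [Conj or] [VP [V photographed] [NP [Det every] [AP [Adj tiny]] [N scope]]]]]
The words 'vanished that window or photographed every tiny scope' are exhaustively dominated by a single VP node (built by VP → VP Conj VP), so they form a constituent.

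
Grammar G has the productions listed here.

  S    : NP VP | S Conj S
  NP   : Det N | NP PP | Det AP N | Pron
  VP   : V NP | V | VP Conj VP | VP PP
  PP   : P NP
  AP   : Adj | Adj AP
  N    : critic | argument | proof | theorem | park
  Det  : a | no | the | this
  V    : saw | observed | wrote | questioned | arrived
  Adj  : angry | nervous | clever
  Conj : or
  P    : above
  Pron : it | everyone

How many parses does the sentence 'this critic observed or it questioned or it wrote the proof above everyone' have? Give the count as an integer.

Two of the 4 distinct bracketings:
[S [S [NP [Det this] [N critic]] [VP [V observed]]] [Conj or] [S [S [NP [Pron it]] [VP [V questioned]]] [Conj or] [S [NP [Pron it]] [VP [V wrote] [NP [NP [Det the] [N proof]] [PP [P above] [NP [Pron everyone]]]]]]]]
[S [S [NP [Det this] [N critic]] [VP [V observed]]] [Conj or] [S [S [NP [Pron it]] [VP [V questioned]]] [Conj or] [S [NP [Pron it]] [VP [VP [V wrote] [NP [Det the] [N proof]]] [PP [P above] [NP [Pron everyone]]]]]]]
The difference turns on whether NP → NP PP is used at the relevant span, versus an alternative expansion of NP.

4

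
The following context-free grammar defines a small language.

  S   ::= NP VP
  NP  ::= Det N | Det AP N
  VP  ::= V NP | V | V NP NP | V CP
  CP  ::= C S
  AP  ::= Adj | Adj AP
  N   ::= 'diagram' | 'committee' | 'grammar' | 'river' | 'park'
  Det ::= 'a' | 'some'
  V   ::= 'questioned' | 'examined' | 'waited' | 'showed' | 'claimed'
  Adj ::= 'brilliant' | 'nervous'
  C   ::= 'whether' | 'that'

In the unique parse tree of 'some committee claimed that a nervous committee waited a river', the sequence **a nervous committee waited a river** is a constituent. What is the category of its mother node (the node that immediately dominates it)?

S
  NP
    Det: some
    N: committee
  VP
    V: claimed
    CP
      C: that
      S
        NP
          Det: a
          AP
            Adj: nervous
          N: committee
        VP
          V: waited
          NP
            Det: a
            N: river
The span 'a nervous committee waited a river' is the S node built by S → NP VP.
Its mother is the CP built by CP → C S.

CP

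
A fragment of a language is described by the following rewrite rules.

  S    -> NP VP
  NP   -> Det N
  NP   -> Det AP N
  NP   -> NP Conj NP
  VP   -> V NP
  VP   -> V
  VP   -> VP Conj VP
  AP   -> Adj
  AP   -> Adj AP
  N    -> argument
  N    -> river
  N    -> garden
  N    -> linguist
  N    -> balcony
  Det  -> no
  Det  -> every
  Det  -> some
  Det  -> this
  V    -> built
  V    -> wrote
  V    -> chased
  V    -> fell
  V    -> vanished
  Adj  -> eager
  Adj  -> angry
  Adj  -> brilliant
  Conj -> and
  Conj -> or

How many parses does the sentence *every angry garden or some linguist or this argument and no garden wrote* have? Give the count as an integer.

Two of the 5 distinct bracketings:
[S [NP [NP [Det every] [AP [Adj angry]] [N garden]] [Conj or] [NP [NP [Det some] [N linguist]] [Conj or] [NP [NP [Det this] [N argument]] [Conj and] [NP [Det no] [N garden]]]]] [VP [V wrote]]]
[S [NP [NP [Det every] [AP [Adj angry]] [N garden]] [Conj or] [NP [NP [NP [Det some] [N linguist]] [Conj or] [NP [Det this] [N argument]]] [Conj and] [NP [Det no] [N garden]]]] [VP [V wrote]]]
The trees differ in how a recursive rule is bracketed over the same span.

5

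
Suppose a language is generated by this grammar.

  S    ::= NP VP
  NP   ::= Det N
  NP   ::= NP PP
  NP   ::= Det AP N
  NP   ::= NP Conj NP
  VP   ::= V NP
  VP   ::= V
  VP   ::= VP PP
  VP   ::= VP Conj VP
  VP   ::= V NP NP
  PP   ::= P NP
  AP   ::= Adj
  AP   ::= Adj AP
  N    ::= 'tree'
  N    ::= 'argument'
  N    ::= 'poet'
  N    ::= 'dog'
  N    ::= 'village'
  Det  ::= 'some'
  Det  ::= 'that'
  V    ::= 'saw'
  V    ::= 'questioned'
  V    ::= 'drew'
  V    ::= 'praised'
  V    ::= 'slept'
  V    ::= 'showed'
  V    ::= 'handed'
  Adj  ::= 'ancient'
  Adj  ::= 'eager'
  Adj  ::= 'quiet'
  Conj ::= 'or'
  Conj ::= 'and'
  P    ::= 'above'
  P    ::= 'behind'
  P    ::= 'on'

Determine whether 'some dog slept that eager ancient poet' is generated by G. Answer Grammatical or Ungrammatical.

[S [NP [Det some] [N dog]] [VP [V slept] [NP [Det that] [AP [Adj eager] [AP [Adj ancient]]] [N poet]]]]
Every word is introduced by a lexical rule and the phrasal rules combine the resulting categories into a single S.

Grammatical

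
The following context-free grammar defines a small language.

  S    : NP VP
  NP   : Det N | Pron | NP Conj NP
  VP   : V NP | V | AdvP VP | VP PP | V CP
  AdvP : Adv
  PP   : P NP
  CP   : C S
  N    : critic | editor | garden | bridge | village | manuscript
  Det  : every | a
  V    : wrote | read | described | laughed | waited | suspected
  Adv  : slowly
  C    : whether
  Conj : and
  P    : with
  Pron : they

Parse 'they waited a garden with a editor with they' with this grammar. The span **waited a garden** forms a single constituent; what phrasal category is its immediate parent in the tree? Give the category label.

VP

S
  NP
    Pron: they
  VP
    VP
      VP
        V: waited
        NP
          Det: a
          N: garden
      PP
        P: with
        NP
          Det: a
          N: editor
    PP
      P: with
      NP
        Pron: they
The span 'waited a garden' is the VP node built by VP → V NP.
Its mother is the VP built by VP → VP PP.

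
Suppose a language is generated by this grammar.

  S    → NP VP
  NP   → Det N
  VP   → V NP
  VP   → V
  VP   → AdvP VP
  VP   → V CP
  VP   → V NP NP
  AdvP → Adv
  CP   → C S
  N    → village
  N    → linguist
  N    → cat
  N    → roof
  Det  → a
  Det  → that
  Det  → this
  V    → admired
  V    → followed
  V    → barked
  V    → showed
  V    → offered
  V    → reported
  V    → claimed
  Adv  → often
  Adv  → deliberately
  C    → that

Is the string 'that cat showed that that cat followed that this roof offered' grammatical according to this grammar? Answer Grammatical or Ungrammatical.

Grammatical

S
  NP
    Det: that
    N: cat
  VP
    V: showed
    CP
      C: that
      S
        NP
          Det: that
          N: cat
        VP
          V: followed
          CP
            C: that
            S
              NP
                Det: this
                N: roof
              VP
                V: offered
Each bracket corresponds to one application of a listed rule, so the string is derivable from S.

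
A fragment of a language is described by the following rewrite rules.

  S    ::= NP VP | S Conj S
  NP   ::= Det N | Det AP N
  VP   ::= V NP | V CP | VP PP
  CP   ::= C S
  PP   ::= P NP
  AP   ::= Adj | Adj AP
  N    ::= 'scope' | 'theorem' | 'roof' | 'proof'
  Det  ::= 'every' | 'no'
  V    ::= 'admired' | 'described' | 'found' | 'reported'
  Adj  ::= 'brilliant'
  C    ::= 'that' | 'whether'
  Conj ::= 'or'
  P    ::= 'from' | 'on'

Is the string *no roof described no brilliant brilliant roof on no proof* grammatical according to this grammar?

Grammatical

[S [NP [Det no] [N roof]] [VP [VP [V described] [NP [Det no] [AP [Adj brilliant] [AP [Adj brilliant]]] [N roof]]] [PP [P on] [NP [Det no] [N proof]]]]]
The bracketing above is licensed at every node by one of the given productions, with S at the root.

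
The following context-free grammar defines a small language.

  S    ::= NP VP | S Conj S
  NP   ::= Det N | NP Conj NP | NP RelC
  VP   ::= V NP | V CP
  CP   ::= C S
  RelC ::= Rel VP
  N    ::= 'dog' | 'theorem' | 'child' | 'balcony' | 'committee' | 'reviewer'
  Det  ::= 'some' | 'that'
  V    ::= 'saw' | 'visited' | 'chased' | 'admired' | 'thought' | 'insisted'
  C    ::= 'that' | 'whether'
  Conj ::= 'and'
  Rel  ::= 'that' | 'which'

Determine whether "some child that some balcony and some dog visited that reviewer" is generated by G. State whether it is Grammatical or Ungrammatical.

For S → NP VP, the only prefix that parses as NP is 'some child', but the remainder 'that some balcony and some dog visited that reviewer' is not a VP under these rules. The alternative S rule S → S Conj S likewise has no satisfying split.

Ungrammatical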